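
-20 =-20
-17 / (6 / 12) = -34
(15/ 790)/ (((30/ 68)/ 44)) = 748/ 395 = 1.89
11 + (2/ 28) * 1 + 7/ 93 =14513/ 1302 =11.15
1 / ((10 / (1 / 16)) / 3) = 3 / 160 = 0.02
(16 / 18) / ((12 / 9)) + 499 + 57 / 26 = 39145 / 78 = 501.86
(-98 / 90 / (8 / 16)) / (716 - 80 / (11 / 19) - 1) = -1078 / 285525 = -0.00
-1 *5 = -5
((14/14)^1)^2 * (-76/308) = -19/77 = -0.25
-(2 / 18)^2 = -1 / 81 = -0.01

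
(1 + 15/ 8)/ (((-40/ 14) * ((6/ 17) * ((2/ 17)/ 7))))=-325703/ 1920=-169.64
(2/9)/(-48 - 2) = -1/225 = -0.00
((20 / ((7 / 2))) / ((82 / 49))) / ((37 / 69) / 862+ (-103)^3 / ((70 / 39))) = -72860550 / 12990519135863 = -0.00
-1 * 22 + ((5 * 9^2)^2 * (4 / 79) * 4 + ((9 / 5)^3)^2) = 41021077589 / 1234375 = 33232.27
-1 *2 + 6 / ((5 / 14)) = 74 / 5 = 14.80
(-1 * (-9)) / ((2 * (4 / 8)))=9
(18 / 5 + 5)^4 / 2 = 3418801 / 1250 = 2735.04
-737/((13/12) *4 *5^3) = -2211/1625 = -1.36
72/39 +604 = 7876/13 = 605.85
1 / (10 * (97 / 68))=34 / 485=0.07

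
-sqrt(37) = -6.08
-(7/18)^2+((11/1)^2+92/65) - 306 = -3869477/21060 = -183.74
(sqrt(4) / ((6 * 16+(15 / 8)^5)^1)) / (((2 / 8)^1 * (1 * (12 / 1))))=65536 / 11715309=0.01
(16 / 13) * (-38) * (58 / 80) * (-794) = 1749976 / 65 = 26922.71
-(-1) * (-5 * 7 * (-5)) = 175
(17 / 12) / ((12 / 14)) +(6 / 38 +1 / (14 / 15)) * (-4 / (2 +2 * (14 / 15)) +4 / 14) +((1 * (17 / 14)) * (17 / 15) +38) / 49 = 5499917 / 3580920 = 1.54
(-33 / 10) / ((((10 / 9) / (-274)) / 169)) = 6876441 / 50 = 137528.82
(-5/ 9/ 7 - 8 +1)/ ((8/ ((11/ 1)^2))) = -107.08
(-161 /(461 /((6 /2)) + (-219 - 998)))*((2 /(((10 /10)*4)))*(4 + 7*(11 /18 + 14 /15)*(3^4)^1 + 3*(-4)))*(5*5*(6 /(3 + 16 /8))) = 12572973 /6380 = 1970.69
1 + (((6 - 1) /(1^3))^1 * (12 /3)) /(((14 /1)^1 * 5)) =1.29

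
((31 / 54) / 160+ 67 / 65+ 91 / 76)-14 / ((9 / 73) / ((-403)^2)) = -18442441.99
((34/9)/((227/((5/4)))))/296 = 0.00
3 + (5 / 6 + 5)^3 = 201.50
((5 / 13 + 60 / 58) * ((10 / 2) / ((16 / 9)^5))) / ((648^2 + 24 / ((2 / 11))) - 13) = 0.00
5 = 5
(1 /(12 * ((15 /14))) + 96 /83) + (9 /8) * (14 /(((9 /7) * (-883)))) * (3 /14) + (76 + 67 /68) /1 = 35082444679 /448528680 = 78.22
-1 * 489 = -489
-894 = -894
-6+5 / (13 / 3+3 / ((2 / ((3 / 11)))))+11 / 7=-7393 / 2191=-3.37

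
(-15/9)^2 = 2.78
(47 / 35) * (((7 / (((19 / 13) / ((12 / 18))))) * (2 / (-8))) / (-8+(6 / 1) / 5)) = 611 / 3876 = 0.16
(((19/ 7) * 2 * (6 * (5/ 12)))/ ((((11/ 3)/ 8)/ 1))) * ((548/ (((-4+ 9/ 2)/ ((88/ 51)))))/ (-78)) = -3331840/ 4641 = -717.91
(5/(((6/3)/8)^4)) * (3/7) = 3840/7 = 548.57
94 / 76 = 1.24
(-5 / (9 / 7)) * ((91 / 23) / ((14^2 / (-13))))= 845 / 828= 1.02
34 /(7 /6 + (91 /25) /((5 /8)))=4.86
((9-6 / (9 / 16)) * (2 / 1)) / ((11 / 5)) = -50 / 33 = -1.52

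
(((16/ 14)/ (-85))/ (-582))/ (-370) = -2/ 32031825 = -0.00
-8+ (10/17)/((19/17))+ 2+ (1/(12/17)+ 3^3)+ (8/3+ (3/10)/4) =58561/2280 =25.68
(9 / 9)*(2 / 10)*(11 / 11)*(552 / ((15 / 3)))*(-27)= -14904 / 25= -596.16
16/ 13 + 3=55/ 13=4.23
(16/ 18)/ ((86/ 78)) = 104/ 129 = 0.81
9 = 9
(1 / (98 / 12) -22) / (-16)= 67 / 49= 1.37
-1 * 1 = -1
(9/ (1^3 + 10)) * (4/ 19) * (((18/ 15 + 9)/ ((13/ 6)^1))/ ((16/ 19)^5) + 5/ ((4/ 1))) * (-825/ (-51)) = 18964869615/ 550371328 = 34.46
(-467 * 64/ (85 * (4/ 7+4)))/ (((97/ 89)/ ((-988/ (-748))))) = -143724854/ 1541815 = -93.22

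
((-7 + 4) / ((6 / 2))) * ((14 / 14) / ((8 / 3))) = -3 / 8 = -0.38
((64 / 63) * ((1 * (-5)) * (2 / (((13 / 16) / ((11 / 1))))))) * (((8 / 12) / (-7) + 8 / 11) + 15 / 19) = -63887360 / 326781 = -195.51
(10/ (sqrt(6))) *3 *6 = 30 *sqrt(6) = 73.48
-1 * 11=-11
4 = 4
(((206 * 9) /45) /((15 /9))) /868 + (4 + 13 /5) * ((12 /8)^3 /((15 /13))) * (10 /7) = 599073 /21700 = 27.61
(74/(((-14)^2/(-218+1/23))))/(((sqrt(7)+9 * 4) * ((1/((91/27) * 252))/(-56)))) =3240724032/29647 - 90020112 * sqrt(7)/29647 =101276.80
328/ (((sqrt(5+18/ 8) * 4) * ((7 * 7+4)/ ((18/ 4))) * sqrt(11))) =738 * sqrt(319)/ 16907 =0.78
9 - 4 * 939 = -3747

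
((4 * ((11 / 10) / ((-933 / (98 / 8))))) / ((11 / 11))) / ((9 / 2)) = -539 / 41985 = -0.01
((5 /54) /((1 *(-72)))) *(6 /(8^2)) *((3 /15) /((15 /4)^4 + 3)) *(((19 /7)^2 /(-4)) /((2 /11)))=3971 /3263661072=0.00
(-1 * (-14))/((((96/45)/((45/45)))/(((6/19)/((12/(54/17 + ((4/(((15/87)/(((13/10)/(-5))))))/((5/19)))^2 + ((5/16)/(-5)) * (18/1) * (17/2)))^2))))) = 21286957330608649804663/5491000000000000000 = 3876.70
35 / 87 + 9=818 / 87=9.40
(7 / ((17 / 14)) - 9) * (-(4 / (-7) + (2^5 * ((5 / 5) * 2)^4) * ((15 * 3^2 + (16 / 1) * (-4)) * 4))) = 470435.80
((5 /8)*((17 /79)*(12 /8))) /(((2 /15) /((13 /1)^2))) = 646425 /2528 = 255.71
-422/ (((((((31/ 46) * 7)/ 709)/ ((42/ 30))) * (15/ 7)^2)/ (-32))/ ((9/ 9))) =21580553344/ 34875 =618797.23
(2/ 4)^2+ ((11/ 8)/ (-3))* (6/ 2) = -9/ 8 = -1.12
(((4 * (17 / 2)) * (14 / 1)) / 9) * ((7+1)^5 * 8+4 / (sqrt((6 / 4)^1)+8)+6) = 5199318488 / 375 - 1904 * sqrt(6) / 1125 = 13864845.16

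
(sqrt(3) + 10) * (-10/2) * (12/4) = -150 - 15 * sqrt(3) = -175.98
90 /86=45 /43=1.05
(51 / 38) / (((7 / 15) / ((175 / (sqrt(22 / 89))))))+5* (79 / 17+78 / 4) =4105 / 34+19125* sqrt(1958) / 836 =1133.02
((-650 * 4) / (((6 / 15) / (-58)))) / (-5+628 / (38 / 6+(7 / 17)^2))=1062763000 / 258143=4116.95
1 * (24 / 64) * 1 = 3 / 8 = 0.38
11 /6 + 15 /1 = 101 /6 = 16.83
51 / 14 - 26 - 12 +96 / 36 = -1331 / 42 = -31.69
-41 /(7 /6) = -246 /7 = -35.14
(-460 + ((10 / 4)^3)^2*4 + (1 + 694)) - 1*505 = 11305 / 16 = 706.56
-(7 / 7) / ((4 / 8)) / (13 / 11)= -1.69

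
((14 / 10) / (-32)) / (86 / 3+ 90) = -21 / 56960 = -0.00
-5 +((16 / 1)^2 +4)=255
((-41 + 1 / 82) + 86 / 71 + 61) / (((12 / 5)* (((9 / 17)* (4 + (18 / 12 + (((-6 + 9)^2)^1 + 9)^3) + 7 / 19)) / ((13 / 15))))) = 518841037 / 209230558596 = 0.00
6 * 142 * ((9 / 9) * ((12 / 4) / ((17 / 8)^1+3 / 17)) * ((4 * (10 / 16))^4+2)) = 14273982 / 313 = 45603.78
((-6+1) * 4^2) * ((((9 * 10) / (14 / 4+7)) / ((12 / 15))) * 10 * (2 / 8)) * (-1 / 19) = 15000 / 133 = 112.78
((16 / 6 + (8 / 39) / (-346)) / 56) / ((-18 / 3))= -1499 / 188916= -0.01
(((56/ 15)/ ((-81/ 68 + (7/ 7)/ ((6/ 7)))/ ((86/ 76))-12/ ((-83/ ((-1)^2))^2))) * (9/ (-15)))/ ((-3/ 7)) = -3948113456/ 17677175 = -223.35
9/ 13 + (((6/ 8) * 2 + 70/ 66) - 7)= -3215/ 858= -3.75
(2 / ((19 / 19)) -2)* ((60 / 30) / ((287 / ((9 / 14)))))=0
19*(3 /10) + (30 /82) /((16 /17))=19971 /3280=6.09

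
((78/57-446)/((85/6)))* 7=-354816/1615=-219.70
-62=-62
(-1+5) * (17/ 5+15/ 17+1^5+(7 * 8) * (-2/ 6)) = -13652/ 255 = -53.54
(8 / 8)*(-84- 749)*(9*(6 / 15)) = -14994 / 5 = -2998.80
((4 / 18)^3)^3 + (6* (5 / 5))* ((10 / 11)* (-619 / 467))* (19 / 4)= -68346782936791 / 1990179051993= -34.34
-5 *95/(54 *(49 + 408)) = -475/24678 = -0.02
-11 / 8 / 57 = -11 / 456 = -0.02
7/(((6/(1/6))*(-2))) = -7/72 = -0.10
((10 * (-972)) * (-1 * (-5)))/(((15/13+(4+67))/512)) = -161740800/469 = -344863.11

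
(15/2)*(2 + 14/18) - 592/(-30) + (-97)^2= 283487/30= 9449.57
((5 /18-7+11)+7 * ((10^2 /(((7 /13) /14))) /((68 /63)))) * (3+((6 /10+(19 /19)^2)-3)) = 20644036 /765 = 26985.67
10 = 10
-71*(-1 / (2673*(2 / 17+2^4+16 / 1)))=1207 / 1459458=0.00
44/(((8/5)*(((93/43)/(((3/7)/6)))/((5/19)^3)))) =0.02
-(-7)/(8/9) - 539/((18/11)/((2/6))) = -101.92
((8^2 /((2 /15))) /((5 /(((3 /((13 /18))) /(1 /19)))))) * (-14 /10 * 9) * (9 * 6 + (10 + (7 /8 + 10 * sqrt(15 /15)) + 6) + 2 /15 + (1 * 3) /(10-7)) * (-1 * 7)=1370067048 /25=54802681.92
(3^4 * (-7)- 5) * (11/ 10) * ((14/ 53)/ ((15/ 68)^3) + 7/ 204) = -471517193147/ 30408750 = -15505.97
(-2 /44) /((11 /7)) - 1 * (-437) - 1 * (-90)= 127527 /242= 526.97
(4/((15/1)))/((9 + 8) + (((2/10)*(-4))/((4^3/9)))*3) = 64/3999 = 0.02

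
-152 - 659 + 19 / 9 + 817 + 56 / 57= 1555 / 171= 9.09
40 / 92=10 / 23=0.43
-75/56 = -1.34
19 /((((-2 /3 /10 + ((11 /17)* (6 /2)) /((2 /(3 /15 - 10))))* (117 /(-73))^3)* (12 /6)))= 125652491 /521591967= 0.24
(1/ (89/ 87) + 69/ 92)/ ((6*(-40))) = -41/ 5696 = -0.01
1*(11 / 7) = 11 / 7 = 1.57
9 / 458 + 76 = 34817 / 458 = 76.02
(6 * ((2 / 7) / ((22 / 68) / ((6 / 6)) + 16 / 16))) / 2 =68 / 105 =0.65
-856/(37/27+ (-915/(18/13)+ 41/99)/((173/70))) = 5497767/1707463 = 3.22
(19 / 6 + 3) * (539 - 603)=-1184 / 3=-394.67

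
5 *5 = 25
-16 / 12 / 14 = -2 / 21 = -0.10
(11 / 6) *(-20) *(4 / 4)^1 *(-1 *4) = 440 / 3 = 146.67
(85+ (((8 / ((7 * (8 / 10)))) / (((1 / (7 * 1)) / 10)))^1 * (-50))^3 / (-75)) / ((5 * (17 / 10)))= 10000000510 / 51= 196078441.37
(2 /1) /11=0.18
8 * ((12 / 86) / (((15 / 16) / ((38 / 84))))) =2432 / 4515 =0.54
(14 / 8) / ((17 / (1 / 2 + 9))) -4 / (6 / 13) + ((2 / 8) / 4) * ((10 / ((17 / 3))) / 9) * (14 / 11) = -11479 / 1496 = -7.67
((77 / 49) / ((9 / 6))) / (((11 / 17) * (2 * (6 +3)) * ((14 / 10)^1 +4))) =85 / 5103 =0.02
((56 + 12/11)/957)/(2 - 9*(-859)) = 628/81405291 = 0.00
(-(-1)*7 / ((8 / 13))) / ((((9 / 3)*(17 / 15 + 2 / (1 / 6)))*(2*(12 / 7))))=3185 / 37824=0.08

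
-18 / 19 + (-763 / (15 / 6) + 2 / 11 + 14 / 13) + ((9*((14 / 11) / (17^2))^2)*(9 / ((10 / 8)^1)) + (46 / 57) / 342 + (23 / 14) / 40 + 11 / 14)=-304.06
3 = 3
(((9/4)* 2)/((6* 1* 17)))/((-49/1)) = -3/3332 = -0.00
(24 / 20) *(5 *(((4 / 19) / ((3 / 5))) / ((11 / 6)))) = 240 / 209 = 1.15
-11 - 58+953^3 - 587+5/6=5193135131/6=865522521.83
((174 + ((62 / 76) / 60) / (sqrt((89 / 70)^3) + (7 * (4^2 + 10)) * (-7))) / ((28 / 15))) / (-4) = -3450932946175255 / 148086020566246 + 13795 * sqrt(6230) / 676964665445696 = -23.30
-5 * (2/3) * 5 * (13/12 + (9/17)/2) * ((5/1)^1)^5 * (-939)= 6724609375/102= 65927542.89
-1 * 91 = -91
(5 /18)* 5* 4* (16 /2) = 400 /9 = 44.44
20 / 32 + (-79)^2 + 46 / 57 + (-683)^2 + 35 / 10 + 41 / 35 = 472736.10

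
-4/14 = -0.29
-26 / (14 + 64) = -1 / 3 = -0.33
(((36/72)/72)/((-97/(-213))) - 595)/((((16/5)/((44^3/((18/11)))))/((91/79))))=-18454443102095/1655208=-11149319.66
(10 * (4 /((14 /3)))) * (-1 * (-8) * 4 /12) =160 /7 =22.86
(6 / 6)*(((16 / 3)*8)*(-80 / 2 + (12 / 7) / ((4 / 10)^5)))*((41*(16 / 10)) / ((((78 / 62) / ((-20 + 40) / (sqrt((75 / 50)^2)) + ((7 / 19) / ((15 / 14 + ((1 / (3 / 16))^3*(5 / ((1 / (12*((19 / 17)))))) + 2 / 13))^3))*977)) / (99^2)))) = 1456469592376095234518780504338504728576 / 39318478588739584135995142231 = 37042877666.00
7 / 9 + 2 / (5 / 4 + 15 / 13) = 1811 / 1125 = 1.61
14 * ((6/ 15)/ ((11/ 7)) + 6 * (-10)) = -46004/ 55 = -836.44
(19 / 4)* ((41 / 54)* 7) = 5453 / 216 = 25.25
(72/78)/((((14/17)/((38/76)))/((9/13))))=459/1183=0.39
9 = 9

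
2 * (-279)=-558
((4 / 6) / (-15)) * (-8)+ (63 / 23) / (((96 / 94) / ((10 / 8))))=245627 / 66240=3.71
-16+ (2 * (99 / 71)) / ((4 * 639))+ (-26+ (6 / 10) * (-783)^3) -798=-14519594931347 / 50410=-288030052.20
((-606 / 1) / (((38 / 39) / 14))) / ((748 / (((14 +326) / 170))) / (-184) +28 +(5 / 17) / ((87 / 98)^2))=-1958441147208 / 5924535103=-330.56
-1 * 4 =-4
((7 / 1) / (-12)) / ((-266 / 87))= 29 / 152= 0.19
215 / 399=0.54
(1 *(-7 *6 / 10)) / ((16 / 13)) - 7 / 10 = -329 / 80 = -4.11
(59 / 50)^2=3481 / 2500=1.39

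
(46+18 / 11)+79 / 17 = 9777 / 187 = 52.28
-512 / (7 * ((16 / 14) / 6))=-384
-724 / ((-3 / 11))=7964 / 3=2654.67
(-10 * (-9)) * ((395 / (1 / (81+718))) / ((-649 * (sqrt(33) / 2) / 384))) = -5851213.40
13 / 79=0.16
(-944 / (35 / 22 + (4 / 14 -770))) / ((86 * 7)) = 10384 / 5086513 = 0.00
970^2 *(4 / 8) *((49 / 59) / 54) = 11526025 / 1593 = 7235.42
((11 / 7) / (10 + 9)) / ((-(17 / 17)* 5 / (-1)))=11 / 665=0.02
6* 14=84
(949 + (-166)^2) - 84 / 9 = 85487 / 3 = 28495.67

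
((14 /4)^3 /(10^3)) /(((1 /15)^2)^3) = 31255875 /64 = 488373.05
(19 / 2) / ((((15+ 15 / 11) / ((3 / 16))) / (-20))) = -209 / 96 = -2.18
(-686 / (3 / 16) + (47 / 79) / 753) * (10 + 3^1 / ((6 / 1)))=-1523501399 / 39658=-38415.99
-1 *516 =-516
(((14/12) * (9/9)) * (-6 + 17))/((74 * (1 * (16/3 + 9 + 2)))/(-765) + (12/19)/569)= -636821955/78346292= -8.13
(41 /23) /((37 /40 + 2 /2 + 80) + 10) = 1640 /84571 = 0.02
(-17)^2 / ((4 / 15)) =4335 / 4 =1083.75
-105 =-105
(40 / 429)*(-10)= -400 / 429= -0.93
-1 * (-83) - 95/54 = 4387/54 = 81.24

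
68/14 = 34/7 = 4.86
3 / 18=1 / 6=0.17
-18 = -18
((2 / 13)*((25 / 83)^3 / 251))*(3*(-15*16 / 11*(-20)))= 450000000 / 20523150791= 0.02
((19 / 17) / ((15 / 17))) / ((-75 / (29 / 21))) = -551 / 23625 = -0.02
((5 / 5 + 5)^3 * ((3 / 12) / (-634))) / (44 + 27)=-27 / 22507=-0.00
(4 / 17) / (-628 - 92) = -1 / 3060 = -0.00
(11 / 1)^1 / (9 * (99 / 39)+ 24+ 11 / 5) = 715 / 3188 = 0.22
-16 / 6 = -8 / 3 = -2.67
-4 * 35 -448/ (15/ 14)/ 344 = -91084/ 645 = -141.22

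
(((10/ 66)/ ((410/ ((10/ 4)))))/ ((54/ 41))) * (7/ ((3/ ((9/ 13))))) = 35/ 30888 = 0.00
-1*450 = -450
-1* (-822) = 822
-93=-93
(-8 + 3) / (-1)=5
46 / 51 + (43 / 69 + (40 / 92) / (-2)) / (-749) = 0.90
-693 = -693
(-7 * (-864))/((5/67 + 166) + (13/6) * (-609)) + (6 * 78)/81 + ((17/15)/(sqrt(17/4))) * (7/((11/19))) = 7.18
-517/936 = -0.55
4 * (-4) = -16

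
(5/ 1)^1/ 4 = 5/ 4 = 1.25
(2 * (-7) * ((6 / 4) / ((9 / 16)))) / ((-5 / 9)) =336 / 5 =67.20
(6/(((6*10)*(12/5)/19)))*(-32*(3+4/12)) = -84.44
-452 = -452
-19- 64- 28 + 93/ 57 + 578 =8904/ 19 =468.63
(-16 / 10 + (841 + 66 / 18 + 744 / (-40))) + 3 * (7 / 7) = 12412 / 15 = 827.47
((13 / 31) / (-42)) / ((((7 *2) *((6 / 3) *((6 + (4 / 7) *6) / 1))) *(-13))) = 1 / 343728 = 0.00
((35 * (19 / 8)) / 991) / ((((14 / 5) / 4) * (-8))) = -475 / 31712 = -0.01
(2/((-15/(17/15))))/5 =-34/1125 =-0.03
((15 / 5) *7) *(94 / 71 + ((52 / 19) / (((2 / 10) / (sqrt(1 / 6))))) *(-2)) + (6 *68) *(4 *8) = 928950 / 71- 1820 *sqrt(6) / 19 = 12849.17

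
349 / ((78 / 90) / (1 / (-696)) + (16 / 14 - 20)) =-12215 / 21772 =-0.56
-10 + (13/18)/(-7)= -1273/126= -10.10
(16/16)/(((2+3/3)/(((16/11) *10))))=160/33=4.85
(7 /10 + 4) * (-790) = -3713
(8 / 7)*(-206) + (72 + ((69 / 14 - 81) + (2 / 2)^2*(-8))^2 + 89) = 1370741 / 196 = 6993.58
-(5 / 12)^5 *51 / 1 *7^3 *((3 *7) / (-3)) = 127553125 / 82944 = 1537.82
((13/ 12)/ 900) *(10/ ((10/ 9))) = 13/ 1200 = 0.01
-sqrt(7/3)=-sqrt(21)/3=-1.53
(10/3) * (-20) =-200/3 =-66.67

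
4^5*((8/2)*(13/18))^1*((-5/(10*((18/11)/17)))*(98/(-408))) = 3690.93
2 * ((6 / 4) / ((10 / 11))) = 3.30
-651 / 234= -217 / 78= -2.78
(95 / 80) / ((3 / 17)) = 323 / 48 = 6.73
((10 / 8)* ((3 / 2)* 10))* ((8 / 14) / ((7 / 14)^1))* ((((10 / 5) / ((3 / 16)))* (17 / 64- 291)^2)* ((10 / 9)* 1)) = 43277556125 / 2016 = 21467041.73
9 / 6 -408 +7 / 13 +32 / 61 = -643023 / 1586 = -405.44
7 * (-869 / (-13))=6083 / 13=467.92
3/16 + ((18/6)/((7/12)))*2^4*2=18453/112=164.76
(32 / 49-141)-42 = -8935 / 49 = -182.35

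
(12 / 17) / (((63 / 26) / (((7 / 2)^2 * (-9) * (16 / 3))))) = -2912 / 17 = -171.29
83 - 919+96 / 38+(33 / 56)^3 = -2780372173 / 3336704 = -833.27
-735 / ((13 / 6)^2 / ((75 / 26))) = -992250 / 2197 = -451.64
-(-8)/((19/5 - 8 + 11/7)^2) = 1225/1058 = 1.16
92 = 92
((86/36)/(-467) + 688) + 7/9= 1929941/2802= 688.77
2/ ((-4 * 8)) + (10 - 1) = 143/ 16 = 8.94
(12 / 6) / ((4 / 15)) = 15 / 2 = 7.50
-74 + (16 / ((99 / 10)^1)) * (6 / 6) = -7166 / 99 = -72.38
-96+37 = -59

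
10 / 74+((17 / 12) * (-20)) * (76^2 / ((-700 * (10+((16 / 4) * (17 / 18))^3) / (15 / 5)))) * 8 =2652609791 / 30169615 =87.92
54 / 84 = 9 / 14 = 0.64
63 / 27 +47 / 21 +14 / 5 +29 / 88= 23719 / 3080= 7.70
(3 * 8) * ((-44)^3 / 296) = -255552 / 37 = -6906.81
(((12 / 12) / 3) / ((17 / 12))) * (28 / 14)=0.47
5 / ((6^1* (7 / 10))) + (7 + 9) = 361 / 21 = 17.19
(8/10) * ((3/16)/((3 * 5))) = 1/100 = 0.01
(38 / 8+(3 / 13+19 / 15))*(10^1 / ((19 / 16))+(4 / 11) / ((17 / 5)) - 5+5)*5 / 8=1118575 / 33592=33.30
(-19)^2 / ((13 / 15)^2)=480.62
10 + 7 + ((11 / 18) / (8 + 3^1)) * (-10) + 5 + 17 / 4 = 25.69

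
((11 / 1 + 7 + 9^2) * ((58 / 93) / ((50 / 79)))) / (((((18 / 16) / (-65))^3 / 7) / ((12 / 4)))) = -992169418240 / 2511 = -395129198.82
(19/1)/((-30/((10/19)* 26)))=-26/3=-8.67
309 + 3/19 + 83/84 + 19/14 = 497159/1596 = 311.50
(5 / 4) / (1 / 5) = 25 / 4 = 6.25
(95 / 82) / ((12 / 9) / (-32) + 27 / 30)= 5700 / 4223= 1.35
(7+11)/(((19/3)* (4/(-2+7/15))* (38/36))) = -1863/1805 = -1.03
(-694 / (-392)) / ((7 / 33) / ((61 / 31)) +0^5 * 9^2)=698511 / 42532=16.42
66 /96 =11 /16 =0.69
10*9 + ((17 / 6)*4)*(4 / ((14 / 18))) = 1038 / 7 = 148.29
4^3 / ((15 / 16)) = 1024 / 15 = 68.27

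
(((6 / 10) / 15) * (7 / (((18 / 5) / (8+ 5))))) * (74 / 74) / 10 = 91 / 900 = 0.10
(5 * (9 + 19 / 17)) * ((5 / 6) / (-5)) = -430 / 51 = -8.43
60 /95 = 12 /19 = 0.63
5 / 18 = 0.28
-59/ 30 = -1.97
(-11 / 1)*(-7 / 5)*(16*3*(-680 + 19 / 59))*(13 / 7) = -933061.91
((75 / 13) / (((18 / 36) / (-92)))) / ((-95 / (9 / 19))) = 24840 / 4693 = 5.29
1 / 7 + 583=4082 / 7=583.14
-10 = -10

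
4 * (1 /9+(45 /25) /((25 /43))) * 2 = 28864 /1125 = 25.66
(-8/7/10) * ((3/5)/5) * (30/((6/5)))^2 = -60/7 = -8.57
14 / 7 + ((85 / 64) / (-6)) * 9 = 1 / 128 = 0.01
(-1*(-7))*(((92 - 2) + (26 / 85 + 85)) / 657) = 34769 / 18615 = 1.87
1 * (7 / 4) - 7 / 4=0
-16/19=-0.84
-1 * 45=-45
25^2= 625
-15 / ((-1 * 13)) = 15 / 13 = 1.15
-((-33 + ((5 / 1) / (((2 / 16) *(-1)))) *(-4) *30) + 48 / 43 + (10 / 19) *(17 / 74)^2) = -10666080773 / 2236946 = -4768.14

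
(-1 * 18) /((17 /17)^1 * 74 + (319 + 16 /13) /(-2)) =468 /2239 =0.21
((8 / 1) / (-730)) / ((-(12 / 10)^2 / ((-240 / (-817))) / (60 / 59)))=8000 / 3518819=0.00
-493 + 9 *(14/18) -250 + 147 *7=293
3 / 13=0.23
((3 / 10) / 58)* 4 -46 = -6667 / 145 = -45.98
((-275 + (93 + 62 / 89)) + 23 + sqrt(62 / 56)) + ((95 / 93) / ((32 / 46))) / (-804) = -16855597793 / 106475328 + sqrt(217) / 14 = -157.25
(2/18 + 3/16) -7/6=-125/144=-0.87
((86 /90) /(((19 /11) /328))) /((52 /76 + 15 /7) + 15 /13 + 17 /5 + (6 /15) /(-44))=310598288 /12618423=24.61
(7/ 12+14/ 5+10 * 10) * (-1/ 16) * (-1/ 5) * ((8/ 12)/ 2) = 6203/ 14400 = 0.43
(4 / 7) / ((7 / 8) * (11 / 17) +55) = 544 / 52899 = 0.01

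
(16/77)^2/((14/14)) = 256/5929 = 0.04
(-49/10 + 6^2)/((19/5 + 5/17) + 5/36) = 95166/12953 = 7.35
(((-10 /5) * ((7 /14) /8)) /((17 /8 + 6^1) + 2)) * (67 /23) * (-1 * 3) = 67 /621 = 0.11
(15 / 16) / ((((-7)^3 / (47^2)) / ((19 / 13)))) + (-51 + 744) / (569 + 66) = -350332383 / 45303440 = -7.73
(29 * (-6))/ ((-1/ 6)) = 1044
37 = 37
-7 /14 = -1 /2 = -0.50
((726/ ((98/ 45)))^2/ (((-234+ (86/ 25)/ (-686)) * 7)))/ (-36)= 1.88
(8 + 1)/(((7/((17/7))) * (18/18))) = 153/49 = 3.12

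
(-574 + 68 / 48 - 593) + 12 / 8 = -13969 / 12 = -1164.08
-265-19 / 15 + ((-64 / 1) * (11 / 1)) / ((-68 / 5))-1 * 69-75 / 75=-72548 / 255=-284.50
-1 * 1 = -1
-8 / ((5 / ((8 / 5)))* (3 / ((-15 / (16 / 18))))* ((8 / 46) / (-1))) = -414 / 5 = -82.80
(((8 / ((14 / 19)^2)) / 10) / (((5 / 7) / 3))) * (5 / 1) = 30.94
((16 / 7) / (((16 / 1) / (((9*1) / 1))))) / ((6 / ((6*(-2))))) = -18 / 7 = -2.57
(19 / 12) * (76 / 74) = 361 / 222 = 1.63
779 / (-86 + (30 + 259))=779 / 203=3.84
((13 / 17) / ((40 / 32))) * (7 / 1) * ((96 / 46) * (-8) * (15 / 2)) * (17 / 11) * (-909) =190584576 / 253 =753298.72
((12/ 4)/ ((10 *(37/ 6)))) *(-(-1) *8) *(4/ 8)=36/ 185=0.19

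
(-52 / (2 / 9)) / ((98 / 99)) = -11583 / 49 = -236.39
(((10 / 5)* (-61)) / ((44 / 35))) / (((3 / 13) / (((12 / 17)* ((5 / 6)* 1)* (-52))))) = 12863.28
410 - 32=378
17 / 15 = 1.13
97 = 97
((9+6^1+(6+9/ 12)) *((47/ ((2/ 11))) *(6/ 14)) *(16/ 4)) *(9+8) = 2293929/ 14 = 163852.07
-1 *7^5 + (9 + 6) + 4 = -16788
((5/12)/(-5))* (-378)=31.50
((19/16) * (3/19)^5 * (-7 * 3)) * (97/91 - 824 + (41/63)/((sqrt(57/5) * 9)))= 54592623/27106768 - 123 * sqrt(285)/39617584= 2.01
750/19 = 39.47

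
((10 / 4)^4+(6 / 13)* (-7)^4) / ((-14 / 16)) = -238621 / 182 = -1311.10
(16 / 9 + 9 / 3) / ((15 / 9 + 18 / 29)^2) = 36163 / 39601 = 0.91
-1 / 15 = -0.07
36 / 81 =4 / 9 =0.44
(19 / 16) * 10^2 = 475 / 4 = 118.75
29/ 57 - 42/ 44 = -559/ 1254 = -0.45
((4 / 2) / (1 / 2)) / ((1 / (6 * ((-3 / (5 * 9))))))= -8 / 5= -1.60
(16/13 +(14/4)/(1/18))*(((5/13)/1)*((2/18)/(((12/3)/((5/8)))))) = 20875/48672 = 0.43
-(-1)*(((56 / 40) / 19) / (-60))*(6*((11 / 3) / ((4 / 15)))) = -77 / 760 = -0.10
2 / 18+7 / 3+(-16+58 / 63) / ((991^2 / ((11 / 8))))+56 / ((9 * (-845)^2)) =431955726913783 / 176710057278300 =2.44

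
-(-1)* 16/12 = 4/3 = 1.33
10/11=0.91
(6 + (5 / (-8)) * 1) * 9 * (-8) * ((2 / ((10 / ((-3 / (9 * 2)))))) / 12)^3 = 43 / 5184000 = 0.00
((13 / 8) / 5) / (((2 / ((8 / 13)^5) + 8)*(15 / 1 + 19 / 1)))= 13312 / 42701025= 0.00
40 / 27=1.48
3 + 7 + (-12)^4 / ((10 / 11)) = 114098 / 5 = 22819.60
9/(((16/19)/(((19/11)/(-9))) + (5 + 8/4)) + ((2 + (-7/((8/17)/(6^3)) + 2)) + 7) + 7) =-3249/1152452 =-0.00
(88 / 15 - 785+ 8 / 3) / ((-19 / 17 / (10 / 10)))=10421 / 15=694.73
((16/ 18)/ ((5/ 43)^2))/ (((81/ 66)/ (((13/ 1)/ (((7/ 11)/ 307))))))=14286439024/ 42525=335953.89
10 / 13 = 0.77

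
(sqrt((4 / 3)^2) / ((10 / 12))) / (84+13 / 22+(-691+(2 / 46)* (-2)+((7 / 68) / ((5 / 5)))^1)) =-137632 / 52161935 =-0.00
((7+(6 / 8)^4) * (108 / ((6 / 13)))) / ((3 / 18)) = 657423 / 64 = 10272.23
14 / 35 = 2 / 5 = 0.40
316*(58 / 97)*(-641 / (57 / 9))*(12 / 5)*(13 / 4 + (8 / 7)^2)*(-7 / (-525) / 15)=-552167656 / 2970625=-185.88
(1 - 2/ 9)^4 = 2401/ 6561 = 0.37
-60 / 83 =-0.72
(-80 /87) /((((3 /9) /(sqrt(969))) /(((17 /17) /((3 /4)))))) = -320 * sqrt(969) /87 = -114.50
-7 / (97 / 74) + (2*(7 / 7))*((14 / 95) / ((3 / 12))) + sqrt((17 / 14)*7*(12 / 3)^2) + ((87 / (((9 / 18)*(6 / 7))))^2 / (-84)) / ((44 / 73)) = -3980402153 / 4865520 + 2*sqrt(34) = -806.42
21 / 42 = 1 / 2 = 0.50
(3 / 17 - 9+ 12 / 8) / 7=-249 / 238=-1.05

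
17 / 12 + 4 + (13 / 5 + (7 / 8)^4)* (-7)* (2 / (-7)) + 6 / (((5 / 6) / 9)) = 470563 / 6144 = 76.59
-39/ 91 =-3/ 7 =-0.43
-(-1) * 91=91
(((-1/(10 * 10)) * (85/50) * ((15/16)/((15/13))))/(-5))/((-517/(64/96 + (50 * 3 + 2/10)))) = -500123/620400000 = -0.00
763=763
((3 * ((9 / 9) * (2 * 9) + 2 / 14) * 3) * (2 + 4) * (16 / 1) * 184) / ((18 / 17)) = 19068288 / 7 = 2724041.14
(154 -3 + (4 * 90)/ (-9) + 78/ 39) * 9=1017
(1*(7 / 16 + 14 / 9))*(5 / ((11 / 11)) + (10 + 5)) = 1435 / 36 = 39.86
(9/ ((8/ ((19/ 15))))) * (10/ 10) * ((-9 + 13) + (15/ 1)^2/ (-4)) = -11913/ 160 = -74.46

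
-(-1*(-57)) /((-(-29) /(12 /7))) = -684 /203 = -3.37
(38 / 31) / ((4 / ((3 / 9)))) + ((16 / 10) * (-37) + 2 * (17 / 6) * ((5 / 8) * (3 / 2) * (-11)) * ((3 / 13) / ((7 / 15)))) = -59576483 / 677040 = -88.00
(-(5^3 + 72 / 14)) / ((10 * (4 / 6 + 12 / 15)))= -2733 / 308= -8.87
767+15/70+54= 11497/14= 821.21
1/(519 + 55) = 1/574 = 0.00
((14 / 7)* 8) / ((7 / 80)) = 1280 / 7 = 182.86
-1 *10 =-10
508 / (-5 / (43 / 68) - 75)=-21844 / 3565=-6.13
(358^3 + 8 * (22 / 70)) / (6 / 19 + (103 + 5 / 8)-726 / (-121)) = 244096041216 / 584885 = 417340.23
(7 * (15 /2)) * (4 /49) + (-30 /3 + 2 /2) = -33 /7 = -4.71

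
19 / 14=1.36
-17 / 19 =-0.89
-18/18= -1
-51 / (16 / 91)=-4641 / 16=-290.06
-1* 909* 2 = -1818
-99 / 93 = -33 / 31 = -1.06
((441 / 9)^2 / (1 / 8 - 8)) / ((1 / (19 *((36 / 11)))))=-208544 / 11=-18958.55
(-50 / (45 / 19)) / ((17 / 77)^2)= -1126510 / 2601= -433.11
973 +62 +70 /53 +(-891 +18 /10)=147.12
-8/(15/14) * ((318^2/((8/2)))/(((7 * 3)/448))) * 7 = -140944384/5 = -28188876.80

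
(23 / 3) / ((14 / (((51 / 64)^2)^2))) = 51866541 / 234881024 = 0.22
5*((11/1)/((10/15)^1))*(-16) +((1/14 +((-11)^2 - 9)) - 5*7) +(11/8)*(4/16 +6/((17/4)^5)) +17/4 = -393847981307/318047968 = -1238.33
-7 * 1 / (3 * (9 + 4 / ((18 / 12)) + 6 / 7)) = -49 / 263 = -0.19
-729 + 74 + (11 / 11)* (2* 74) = -507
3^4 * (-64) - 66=-5250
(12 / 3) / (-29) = -4 / 29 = -0.14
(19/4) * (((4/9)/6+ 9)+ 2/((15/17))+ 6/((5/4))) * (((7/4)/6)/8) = 289807/103680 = 2.80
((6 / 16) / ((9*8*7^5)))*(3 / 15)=1 / 16134720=0.00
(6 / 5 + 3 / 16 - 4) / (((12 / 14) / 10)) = -1463 / 48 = -30.48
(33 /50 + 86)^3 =81351594037 /125000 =650812.75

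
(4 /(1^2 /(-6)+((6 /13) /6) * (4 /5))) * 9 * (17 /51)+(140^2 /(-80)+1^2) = -14684 /41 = -358.15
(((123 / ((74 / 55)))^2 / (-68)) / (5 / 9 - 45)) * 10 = 82377405 / 2978944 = 27.65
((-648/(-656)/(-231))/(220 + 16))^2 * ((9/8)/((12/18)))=19683/35526558893056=0.00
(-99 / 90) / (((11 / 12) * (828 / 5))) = -1 / 138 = -0.01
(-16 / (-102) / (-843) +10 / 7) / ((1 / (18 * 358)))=307789784 / 33439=9204.52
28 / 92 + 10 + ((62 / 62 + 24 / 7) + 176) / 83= 166746 / 13363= 12.48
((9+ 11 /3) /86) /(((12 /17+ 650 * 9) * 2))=323 /25661196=0.00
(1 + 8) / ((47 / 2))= 18 / 47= 0.38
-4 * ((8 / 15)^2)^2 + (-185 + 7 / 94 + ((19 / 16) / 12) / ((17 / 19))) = -479279314099 / 2588760000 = -185.14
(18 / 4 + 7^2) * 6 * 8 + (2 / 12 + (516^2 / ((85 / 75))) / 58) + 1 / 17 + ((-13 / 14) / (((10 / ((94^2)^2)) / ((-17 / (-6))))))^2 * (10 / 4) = 2293371026256810143257 / 2174130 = 1054845398507361.63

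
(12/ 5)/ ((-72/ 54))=-9/ 5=-1.80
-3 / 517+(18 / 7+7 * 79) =2010592 / 3619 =555.57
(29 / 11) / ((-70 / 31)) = -899 / 770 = -1.17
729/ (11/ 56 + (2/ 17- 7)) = -694008/ 6365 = -109.04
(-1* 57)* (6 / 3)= -114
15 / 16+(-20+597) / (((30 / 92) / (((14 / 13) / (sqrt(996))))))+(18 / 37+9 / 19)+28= 336289 / 11248+185794* sqrt(249) / 48555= 90.28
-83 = -83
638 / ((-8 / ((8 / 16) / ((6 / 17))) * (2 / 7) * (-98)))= 5423 / 1344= 4.03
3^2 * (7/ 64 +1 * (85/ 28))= 28.31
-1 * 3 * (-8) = 24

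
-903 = -903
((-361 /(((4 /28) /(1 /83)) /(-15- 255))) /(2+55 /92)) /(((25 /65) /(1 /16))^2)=265206123 /3173920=83.56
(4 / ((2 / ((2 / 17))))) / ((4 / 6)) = 6 / 17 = 0.35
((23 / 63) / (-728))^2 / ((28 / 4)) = 529 / 14724545472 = 0.00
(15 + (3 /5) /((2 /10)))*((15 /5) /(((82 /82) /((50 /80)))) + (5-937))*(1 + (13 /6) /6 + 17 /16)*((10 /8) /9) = -12984545 /2304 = -5635.65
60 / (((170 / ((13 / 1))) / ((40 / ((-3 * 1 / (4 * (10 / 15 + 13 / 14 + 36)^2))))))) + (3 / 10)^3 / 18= -5185941257509 / 14994000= -345867.76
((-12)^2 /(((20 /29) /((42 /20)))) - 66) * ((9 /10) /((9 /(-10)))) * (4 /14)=-18624 /175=-106.42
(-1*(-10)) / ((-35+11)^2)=5 / 288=0.02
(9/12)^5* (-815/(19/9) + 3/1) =-884277/9728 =-90.90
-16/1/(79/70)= -1120/79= -14.18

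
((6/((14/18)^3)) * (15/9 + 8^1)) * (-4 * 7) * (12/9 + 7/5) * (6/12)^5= -288927/980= -294.82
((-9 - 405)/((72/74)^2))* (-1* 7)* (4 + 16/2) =220409/6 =36734.83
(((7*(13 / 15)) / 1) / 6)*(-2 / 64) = -91 / 2880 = -0.03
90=90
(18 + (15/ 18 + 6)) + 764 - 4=4709/ 6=784.83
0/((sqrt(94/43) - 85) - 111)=0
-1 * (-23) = 23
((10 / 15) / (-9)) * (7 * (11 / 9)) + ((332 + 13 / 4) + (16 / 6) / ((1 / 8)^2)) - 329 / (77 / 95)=1062505 / 10692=99.37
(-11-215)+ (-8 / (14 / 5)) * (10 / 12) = -4796 / 21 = -228.38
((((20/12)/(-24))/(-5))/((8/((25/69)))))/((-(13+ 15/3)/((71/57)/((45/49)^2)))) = -170471/3302964864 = -0.00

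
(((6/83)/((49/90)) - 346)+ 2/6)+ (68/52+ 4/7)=-54508114/158613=-343.65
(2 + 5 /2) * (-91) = -819 /2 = -409.50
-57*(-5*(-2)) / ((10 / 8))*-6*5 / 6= 2280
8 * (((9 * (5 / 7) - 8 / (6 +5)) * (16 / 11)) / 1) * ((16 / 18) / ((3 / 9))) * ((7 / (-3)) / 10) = -224768 / 5445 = -41.28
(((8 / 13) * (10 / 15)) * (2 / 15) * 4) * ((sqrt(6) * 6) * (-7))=-1792 * sqrt(6) / 195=-22.51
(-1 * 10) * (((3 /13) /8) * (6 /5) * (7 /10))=-63 /260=-0.24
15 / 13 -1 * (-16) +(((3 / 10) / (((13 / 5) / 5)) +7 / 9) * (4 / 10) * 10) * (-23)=-107.48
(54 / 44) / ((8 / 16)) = 27 / 11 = 2.45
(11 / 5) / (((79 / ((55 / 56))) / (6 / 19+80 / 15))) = 2783 / 18012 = 0.15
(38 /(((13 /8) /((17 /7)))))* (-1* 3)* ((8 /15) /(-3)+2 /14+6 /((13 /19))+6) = -311821616 /124215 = -2510.34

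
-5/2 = -2.50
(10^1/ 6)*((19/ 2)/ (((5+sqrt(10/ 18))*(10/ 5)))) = 285/ 176 - 19*sqrt(5)/ 176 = 1.38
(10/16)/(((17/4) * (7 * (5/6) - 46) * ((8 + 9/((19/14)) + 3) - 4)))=-285/1061123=-0.00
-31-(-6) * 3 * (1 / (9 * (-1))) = -33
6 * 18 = 108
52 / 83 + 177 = 14743 / 83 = 177.63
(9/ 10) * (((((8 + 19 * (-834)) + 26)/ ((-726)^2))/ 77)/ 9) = -3953/ 101462130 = -0.00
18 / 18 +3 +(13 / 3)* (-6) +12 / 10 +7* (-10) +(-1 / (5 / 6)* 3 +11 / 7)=-3249 / 35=-92.83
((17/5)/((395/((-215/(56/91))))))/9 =-9503/28440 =-0.33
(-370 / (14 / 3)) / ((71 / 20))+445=210065 / 497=422.67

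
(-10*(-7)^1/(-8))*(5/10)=-35/8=-4.38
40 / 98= 20 / 49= 0.41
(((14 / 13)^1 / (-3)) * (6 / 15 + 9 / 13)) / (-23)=994 / 58305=0.02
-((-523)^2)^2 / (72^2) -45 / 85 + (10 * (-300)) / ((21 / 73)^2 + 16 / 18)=-59284863988015753 / 4106852928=-14435594.61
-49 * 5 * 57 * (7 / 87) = -32585 / 29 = -1123.62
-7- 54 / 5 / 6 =-44 / 5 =-8.80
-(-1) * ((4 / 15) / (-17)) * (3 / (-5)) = 4 / 425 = 0.01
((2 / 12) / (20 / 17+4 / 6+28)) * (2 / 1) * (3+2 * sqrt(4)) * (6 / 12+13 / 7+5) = 1751 / 3044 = 0.58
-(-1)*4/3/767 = 4/2301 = 0.00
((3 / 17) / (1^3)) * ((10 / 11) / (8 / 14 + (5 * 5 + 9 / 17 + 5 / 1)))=210 / 40711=0.01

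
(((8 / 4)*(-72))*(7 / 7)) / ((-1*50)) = 72 / 25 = 2.88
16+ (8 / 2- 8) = 12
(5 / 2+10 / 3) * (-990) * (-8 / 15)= 3080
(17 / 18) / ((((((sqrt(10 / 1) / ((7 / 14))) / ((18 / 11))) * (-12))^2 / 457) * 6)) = 7769 / 232320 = 0.03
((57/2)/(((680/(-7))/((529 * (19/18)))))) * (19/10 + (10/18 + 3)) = -656360453/734400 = -893.74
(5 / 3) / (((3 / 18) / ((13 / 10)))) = 13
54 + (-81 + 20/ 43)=-1141/ 43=-26.53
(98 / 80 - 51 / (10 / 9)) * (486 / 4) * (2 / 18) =-48249 / 80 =-603.11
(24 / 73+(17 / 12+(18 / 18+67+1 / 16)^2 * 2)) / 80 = 259765627 / 2242560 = 115.83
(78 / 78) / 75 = 1 / 75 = 0.01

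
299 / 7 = 42.71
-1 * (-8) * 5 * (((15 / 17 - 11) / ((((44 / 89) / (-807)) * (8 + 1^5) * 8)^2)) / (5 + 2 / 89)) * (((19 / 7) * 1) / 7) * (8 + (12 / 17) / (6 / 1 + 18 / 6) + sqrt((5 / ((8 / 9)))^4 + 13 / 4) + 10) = -208385089489765 * sqrt(4113937) / 830444009472 - 96065526254781665 / 330880035024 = -799295.10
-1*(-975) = 975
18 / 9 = 2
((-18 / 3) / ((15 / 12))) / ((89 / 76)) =-1824 / 445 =-4.10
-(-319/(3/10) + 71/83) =264557/249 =1062.48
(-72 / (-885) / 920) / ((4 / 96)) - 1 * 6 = -203478 / 33925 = -6.00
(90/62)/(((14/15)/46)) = 15525/217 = 71.54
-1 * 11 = -11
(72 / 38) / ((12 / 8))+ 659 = 12545 / 19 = 660.26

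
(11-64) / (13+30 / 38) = -1007 / 262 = -3.84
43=43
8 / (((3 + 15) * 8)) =0.06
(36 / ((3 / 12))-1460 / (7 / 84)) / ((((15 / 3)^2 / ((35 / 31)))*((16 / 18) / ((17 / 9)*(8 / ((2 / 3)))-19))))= -501732 / 155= -3236.98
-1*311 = -311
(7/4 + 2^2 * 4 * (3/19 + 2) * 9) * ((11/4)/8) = 261239/2432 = 107.42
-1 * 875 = -875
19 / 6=3.17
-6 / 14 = -3 / 7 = -0.43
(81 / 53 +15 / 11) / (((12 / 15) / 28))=59010 / 583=101.22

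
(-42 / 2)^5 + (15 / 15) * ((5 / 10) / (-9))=-73513819 / 18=-4084101.06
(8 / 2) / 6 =0.67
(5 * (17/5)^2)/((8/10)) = 289/4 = 72.25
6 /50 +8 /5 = 43 /25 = 1.72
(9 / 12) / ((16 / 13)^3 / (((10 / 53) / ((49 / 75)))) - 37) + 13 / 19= 1261604513 / 1912518644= 0.66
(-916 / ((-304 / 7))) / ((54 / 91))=145873 / 4104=35.54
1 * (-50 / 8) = -25 / 4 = -6.25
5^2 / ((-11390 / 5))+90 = 89.99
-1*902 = -902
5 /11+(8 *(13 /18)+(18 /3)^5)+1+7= 771233 /99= 7790.23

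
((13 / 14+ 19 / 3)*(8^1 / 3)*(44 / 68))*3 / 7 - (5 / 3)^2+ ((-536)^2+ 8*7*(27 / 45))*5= 1436650.59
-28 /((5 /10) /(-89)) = 4984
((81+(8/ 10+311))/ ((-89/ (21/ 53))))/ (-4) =10311/ 23585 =0.44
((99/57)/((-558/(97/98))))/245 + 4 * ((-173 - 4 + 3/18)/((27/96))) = -1920581806723/763662060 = -2514.96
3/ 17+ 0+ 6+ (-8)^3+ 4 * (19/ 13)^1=-110495/ 221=-499.98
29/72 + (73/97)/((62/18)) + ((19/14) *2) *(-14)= -8092645/216504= -37.38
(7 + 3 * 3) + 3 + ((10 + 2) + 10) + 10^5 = 100041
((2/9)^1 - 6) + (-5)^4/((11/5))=27553/99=278.31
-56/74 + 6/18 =-47/111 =-0.42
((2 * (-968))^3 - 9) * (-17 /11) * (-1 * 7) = -863501349935 /11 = -78500122721.36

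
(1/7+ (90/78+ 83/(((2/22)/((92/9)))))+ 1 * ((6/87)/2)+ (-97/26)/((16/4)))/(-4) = -1773399269/760032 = -2333.32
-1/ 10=-0.10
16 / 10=1.60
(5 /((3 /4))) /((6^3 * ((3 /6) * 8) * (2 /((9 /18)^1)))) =5 /2592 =0.00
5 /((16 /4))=5 /4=1.25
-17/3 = -5.67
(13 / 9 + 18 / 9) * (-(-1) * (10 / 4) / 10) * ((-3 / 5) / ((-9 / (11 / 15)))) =341 / 8100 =0.04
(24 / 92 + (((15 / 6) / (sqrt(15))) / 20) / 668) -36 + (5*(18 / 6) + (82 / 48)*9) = -987 / 184 + sqrt(15) / 80160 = -5.36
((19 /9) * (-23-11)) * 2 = -1292 /9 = -143.56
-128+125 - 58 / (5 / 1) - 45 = -298 / 5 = -59.60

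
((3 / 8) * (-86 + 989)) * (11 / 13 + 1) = 8127 / 13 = 625.15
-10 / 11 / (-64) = 5 / 352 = 0.01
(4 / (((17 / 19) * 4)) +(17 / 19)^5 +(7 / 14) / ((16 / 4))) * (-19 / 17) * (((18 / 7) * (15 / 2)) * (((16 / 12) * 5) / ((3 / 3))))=-137601288675 / 527278766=-260.96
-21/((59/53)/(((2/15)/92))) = -371/13570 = -0.03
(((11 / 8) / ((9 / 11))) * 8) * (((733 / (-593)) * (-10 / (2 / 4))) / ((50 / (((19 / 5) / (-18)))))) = -1.40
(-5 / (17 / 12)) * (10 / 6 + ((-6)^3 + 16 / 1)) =700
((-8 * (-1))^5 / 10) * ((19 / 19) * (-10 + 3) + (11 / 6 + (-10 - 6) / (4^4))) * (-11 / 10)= 1413632 / 75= 18848.43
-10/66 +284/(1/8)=74971/33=2271.85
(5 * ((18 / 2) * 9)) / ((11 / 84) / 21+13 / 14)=714420 / 1649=433.24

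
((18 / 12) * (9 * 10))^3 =2460375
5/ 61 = 0.08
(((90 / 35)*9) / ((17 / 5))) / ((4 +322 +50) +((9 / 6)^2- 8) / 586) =1898640 / 104877199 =0.02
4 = 4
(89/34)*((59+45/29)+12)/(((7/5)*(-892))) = -117035/769573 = -0.15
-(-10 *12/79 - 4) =436/79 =5.52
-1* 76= -76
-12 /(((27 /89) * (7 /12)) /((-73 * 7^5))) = 249588752 /3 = 83196250.67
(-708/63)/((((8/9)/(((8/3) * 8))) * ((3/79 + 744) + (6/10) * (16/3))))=-745760/2066113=-0.36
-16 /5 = -3.20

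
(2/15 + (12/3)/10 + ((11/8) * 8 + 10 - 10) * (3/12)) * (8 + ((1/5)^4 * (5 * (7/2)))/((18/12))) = 592379/22500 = 26.33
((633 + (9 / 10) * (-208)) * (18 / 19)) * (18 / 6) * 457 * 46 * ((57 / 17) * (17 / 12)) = 632583513 / 5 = 126516702.60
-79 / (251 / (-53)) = 4187 / 251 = 16.68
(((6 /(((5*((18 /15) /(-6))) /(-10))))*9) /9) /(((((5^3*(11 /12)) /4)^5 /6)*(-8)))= -2293235712 /982977294921875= -0.00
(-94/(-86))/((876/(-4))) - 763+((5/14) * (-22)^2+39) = -551.15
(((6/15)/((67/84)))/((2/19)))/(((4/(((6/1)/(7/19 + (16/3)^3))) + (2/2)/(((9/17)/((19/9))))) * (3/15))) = 2456244/10864921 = 0.23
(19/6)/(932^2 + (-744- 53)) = 19/5206962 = 0.00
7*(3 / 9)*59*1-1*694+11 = -1636 / 3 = -545.33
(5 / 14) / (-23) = -5 / 322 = -0.02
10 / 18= 5 / 9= 0.56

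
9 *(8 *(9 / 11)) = 648 / 11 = 58.91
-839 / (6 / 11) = -9229 / 6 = -1538.17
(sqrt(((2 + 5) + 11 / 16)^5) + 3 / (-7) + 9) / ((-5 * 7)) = -15129 * sqrt(123) / 35840 - 12 / 49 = -4.93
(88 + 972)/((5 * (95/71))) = 15052/95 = 158.44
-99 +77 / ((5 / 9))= 198 / 5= 39.60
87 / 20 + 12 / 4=147 / 20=7.35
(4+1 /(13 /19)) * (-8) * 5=-2840 /13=-218.46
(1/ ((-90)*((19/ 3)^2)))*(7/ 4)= -7/ 14440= -0.00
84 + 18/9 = 86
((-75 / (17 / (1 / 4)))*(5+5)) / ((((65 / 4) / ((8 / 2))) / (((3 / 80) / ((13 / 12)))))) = -270 / 2873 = -0.09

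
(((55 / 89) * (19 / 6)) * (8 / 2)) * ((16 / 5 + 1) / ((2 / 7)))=10241 / 89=115.07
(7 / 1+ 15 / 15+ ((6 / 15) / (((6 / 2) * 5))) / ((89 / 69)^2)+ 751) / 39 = 19.46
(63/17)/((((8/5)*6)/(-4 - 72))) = -1995/68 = -29.34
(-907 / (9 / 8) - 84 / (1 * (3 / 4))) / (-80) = 1033 / 90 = 11.48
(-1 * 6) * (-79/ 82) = 237/ 41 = 5.78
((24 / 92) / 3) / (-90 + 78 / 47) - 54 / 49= -2580695 / 2339652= -1.10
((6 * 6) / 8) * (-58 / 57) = -87 / 19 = -4.58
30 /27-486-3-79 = -5102 /9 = -566.89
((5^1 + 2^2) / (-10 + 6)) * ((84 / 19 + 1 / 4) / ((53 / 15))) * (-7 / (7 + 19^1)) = 335475 / 418912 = 0.80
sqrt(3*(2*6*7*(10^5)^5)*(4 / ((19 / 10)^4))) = 1200000000000000*sqrt(70) / 361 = 27811413624401.40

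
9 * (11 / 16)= 99 / 16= 6.19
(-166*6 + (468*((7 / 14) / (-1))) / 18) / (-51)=1009 / 51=19.78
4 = 4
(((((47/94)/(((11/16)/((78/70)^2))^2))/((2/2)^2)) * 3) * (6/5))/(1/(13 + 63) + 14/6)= 1215278318592/485714796875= 2.50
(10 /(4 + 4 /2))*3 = 5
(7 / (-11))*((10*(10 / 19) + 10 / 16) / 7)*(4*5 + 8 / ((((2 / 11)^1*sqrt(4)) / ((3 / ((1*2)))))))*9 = -426915 / 1672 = -255.33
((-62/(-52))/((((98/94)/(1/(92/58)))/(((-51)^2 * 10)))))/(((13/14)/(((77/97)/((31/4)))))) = 779935860/377039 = 2068.58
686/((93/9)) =2058/31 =66.39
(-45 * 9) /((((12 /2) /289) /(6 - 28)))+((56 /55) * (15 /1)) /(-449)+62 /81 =171691613345 /400059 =429165.73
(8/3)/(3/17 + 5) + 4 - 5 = -16/33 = -0.48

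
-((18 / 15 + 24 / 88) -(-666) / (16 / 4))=-18477 / 110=-167.97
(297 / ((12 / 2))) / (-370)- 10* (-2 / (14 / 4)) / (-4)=-8093 / 5180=-1.56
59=59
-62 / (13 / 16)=-992 / 13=-76.31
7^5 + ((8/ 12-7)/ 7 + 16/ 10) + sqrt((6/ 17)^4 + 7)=sqrt(585943)/ 289 + 1764808/ 105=16810.34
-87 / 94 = -0.93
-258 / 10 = -129 / 5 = -25.80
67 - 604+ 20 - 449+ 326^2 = 105310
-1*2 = -2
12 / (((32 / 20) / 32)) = 240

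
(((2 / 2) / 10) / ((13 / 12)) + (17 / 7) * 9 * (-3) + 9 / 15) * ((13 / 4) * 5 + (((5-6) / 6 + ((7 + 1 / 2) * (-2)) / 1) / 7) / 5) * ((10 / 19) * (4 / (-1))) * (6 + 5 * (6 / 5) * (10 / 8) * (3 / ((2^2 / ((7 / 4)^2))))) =26694567 / 532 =50177.76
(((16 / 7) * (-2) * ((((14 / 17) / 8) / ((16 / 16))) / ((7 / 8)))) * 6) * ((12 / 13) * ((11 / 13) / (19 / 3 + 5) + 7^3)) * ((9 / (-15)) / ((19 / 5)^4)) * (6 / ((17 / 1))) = 41373504000 / 39865049861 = 1.04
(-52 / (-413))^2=0.02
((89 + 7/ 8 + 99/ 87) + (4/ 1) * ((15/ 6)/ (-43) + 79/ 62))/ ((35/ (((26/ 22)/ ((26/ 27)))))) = 800565741/ 238127120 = 3.36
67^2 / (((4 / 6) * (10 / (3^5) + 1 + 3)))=3272481 / 1964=1666.23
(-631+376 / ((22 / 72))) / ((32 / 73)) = 481435 / 352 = 1367.71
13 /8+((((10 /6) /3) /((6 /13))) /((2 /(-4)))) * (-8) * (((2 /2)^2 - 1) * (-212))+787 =6309 /8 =788.62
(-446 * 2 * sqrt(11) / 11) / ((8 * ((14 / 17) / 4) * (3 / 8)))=-30328 * sqrt(11) / 231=-435.44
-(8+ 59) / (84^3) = -67 / 592704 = -0.00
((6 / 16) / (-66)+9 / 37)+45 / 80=2605 / 3256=0.80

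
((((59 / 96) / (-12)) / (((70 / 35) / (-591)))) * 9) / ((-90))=-1.51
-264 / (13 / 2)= -528 / 13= -40.62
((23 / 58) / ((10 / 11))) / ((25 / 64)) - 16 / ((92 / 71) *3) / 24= 1418497 / 1500750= 0.95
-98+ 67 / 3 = -227 / 3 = -75.67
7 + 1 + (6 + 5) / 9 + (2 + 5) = 16.22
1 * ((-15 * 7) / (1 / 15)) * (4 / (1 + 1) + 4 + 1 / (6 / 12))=-12600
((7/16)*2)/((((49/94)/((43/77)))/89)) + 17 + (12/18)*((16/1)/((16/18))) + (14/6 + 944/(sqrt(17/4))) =742271/6468 + 1888*sqrt(17)/17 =572.67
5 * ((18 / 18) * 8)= 40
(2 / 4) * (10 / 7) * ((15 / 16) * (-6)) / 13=-225 / 728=-0.31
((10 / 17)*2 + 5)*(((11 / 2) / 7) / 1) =165 / 34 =4.85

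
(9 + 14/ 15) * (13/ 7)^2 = 25181/ 735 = 34.26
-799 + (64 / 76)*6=-15085 / 19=-793.95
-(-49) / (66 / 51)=833 / 22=37.86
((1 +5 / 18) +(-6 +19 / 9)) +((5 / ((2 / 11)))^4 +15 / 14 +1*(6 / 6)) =576488831 / 1008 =571913.52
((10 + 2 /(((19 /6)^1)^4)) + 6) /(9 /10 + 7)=20877280 /10295359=2.03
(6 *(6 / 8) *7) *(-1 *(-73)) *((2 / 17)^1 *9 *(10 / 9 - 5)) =-160965 / 17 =-9468.53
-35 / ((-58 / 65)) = 2275 / 58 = 39.22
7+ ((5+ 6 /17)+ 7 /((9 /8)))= 2842 /153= 18.58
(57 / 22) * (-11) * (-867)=49419 / 2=24709.50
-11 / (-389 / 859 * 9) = 9449 / 3501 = 2.70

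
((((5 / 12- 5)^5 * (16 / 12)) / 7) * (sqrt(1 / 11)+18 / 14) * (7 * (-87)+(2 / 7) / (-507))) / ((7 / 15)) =494440982234375 * sqrt(11) / 10818033408+5438850804578125 / 8414025984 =797990.08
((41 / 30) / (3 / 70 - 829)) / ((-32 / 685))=0.04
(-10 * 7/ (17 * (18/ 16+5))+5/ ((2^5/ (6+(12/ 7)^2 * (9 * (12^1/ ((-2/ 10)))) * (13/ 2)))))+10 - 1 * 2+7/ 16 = -10682605/ 6664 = -1603.03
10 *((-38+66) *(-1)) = -280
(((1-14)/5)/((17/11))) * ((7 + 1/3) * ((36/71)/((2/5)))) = -18876/1207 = -15.64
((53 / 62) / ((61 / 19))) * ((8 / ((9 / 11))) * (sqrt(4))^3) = 354464 / 17019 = 20.83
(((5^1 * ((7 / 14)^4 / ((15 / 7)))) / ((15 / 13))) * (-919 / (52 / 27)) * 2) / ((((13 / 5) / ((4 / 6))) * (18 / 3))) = -5.15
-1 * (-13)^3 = 2197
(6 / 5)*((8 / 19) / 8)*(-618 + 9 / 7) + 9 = -19917 / 665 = -29.95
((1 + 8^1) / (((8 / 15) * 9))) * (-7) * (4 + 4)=-105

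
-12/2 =-6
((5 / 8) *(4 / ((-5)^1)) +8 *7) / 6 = 37 / 4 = 9.25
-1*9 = -9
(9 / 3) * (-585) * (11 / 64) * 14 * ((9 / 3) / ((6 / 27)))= -3648645 / 64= -57010.08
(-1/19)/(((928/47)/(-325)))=15275/17632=0.87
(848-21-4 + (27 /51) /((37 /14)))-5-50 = 483198 /629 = 768.20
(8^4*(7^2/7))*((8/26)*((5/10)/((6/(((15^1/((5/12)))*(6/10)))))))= 1032192/65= 15879.88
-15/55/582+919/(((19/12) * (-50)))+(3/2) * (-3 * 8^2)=-303698551/1013650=-299.61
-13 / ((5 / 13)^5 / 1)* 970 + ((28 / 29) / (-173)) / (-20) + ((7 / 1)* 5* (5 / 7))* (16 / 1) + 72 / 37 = -173776538157659 / 116018125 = -1497839.57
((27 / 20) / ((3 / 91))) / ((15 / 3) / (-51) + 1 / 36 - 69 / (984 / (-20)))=5137587 / 167135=30.74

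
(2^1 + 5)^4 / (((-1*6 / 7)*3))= -933.72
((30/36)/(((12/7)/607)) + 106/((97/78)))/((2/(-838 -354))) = -395753089/1746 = -226662.71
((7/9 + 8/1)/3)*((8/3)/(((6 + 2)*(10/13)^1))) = 1027/810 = 1.27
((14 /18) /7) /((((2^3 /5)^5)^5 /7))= 2086162567138671875 /340010386766614455386112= 0.00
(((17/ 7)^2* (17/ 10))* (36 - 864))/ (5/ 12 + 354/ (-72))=451996/ 245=1844.88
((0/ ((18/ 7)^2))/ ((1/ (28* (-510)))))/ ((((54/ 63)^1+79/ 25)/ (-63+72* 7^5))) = 0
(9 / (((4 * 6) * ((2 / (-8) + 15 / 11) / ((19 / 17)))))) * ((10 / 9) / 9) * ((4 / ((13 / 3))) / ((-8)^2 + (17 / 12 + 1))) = 16720 / 25892139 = 0.00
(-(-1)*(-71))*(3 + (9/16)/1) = -252.94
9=9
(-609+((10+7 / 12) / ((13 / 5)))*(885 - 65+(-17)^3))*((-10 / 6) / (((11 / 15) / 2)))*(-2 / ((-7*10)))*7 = 13470295 / 858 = 15699.64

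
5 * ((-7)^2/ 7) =35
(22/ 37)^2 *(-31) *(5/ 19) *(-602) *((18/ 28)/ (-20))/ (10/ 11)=-15968007/ 260110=-61.39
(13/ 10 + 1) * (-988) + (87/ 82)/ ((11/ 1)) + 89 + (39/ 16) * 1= -78685647/ 36080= -2180.87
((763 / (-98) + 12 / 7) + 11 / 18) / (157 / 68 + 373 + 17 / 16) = -0.01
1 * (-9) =-9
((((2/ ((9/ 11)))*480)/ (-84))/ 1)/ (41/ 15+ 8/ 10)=-4400/ 1113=-3.95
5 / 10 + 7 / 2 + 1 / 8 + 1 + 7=97 / 8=12.12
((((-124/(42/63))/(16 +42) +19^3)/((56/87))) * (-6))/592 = -894681/8288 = -107.95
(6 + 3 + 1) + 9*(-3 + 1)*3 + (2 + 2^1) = -40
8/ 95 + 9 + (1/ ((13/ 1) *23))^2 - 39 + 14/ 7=-237091357/ 8493095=-27.92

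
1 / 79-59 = -4660 / 79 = -58.99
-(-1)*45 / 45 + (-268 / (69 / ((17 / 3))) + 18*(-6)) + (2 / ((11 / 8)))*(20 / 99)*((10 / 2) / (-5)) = -1079555 / 8349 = -129.30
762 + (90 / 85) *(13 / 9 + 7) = 13106 / 17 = 770.94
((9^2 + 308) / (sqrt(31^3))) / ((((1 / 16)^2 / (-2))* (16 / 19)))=-236512* sqrt(31) / 961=-1370.28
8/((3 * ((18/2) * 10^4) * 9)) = 1/303750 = 0.00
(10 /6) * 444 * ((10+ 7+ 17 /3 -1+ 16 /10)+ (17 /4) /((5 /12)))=74296 /3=24765.33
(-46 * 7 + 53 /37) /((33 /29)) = -343969 /1221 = -281.71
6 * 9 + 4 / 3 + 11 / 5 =863 / 15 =57.53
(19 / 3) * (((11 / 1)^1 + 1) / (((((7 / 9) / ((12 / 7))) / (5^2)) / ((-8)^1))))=-33502.04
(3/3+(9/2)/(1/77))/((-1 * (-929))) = 695/1858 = 0.37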